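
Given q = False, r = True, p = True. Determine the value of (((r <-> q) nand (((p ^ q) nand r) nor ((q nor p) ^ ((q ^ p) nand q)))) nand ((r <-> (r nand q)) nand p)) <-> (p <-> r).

r <-> q = True <-> False = False
p ^ q = True ^ False = True
(p ^ q) nand r = True nand True = False
q nor p = False nor True = False
q ^ p = False ^ True = True
(q ^ p) nand q = True nand False = True
(q nor p) ^ ((q ^ p) nand q) = False ^ True = True
((p ^ q) nand r) nor ((q nor p) ^ ((q ^ p) nand q)) = False nor True = False
(r <-> q) nand (((p ^ q) nand r) nor ((q nor p) ^ ((q ^ p) nand q))) = False nand False = True
r nand q = True nand False = True
r <-> (r nand q) = True <-> True = True
(r <-> (r nand q)) nand p = True nand True = False
((r <-> q) nand (((p ^ q) nand r) nor ((q nor p) ^ ((q ^ p) nand q)))) nand ((r <-> (r nand q)) nand p) = True nand False = True
p <-> r = True <-> True = True
(((r <-> q) nand (((p ^ q) nand r) nor ((q nor p) ^ ((q ^ p) nand q)))) nand ((r <-> (r nand q)) nand p)) <-> (p <-> r) = True <-> True = True

True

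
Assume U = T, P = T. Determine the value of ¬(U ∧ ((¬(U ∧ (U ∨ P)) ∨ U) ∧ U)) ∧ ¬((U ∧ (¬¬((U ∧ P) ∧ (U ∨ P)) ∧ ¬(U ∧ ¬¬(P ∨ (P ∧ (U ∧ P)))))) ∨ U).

F

U ∨ P = T ∨ T = T
U ∧ (U ∨ P) = T ∧ T = T
¬(U ∧ (U ∨ P)) = ¬T = F
¬(U ∧ (U ∨ P)) ∨ U = F ∨ T = T
(¬(U ∧ (U ∨ P)) ∨ U) ∧ U = T ∧ T = T
U ∧ ((¬(U ∧ (U ∨ P)) ∨ U) ∧ U) = T ∧ T = T
¬(U ∧ ((¬(U ∧ (U ∨ P)) ∨ U) ∧ U)) = ¬T = F
U ∧ P = T ∧ T = T
U ∨ P = T ∨ T = T
(U ∧ P) ∧ (U ∨ P) = T ∧ T = T
¬((U ∧ P) ∧ (U ∨ P)) = ¬T = F
¬¬((U ∧ P) ∧ (U ∨ P)) = ¬F = T
U ∧ P = T ∧ T = T
P ∧ (U ∧ P) = T ∧ T = T
P ∨ (P ∧ (U ∧ P)) = T ∨ T = T
¬(P ∨ (P ∧ (U ∧ P))) = ¬T = F
¬¬(P ∨ (P ∧ (U ∧ P))) = ¬F = T
U ∧ ¬¬(P ∨ (P ∧ (U ∧ P))) = T ∧ T = T
¬(U ∧ ¬¬(P ∨ (P ∧ (U ∧ P)))) = ¬T = F
¬¬((U ∧ P) ∧ (U ∨ P)) ∧ ¬(U ∧ ¬¬(P ∨ (P ∧ (U ∧ P)))) = T ∧ F = F
U ∧ (¬¬((U ∧ P) ∧ (U ∨ P)) ∧ ¬(U ∧ ¬¬(P ∨ (P ∧ (U ∧ P))))) = T ∧ F = F
(U ∧ (¬¬((U ∧ P) ∧ (U ∨ P)) ∧ ¬(U ∧ ¬¬(P ∨ (P ∧ (U ∧ P)))))) ∨ U = F ∨ T = T
¬((U ∧ (¬¬((U ∧ P) ∧ (U ∨ P)) ∧ ¬(U ∧ ¬¬(P ∨ (P ∧ (U ∧ P)))))) ∨ U) = ¬T = F
¬(U ∧ ((¬(U ∧ (U ∨ P)) ∨ U) ∧ U)) ∧ ¬((U ∧ (¬¬((U ∧ P) ∧ (U ∨ P)) ∧ ¬(U ∧ ¬¬(P ∨ (P ∧ (U ∧ P)))))) ∨ U) = F ∧ F = F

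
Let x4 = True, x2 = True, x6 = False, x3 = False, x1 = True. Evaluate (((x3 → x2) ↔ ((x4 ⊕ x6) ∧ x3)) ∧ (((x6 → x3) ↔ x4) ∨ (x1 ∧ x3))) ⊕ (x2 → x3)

Substituting x4=True, x2=True, x6=False, x3=False, x1=True:
x3 → x2 = False → True = True
x4 ⊕ x6 = True ⊕ False = True
(x4 ⊕ x6) ∧ x3 = True ∧ False = False
(x3 → x2) ↔ ((x4 ⊕ x6) ∧ x3) = True ↔ False = False
x6 → x3 = False → False = True
(x6 → x3) ↔ x4 = True ↔ True = True
x1 ∧ x3 = True ∧ False = False
((x6 → x3) ↔ x4) ∨ (x1 ∧ x3) = True ∨ False = True
((x3 → x2) ↔ ((x4 ⊕ x6) ∧ x3)) ∧ (((x6 → x3) ↔ x4) ∨ (x1 ∧ x3)) = False ∧ True = False
x2 → x3 = True → False = False
(((x3 → x2) ↔ ((x4 ⊕ x6) ∧ x3)) ∧ (((x6 → x3) ↔ x4) ∨ (x1 ∧ x3))) ⊕ (x2 → x3) = False ⊕ False = False

False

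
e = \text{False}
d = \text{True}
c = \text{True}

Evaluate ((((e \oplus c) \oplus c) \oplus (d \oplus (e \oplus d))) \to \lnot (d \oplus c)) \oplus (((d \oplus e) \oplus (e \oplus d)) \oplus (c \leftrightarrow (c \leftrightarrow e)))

\text{True}

e \oplus c = \text{False} \oplus \text{True} = \text{True}
(e \oplus c) \oplus c = \text{True} \oplus \text{True} = \text{False}
e \oplus d = \text{False} \oplus \text{True} = \text{True}
d \oplus (e \oplus d) = \text{True} \oplus \text{True} = \text{False}
((e \oplus c) \oplus c) \oplus (d \oplus (e \oplus d)) = \text{False} \oplus \text{False} = \text{False}
d \oplus c = \text{True} \oplus \text{True} = \text{False}
\lnot (d \oplus c) = \lnot \text{False} = \text{True}
(((e \oplus c) \oplus c) \oplus (d \oplus (e \oplus d))) \to \lnot (d \oplus c) = \text{False} \to \text{True} = \text{True}
d \oplus e = \text{True} \oplus \text{False} = \text{True}
e \oplus d = \text{False} \oplus \text{True} = \text{True}
(d \oplus e) \oplus (e \oplus d) = \text{True} \oplus \text{True} = \text{False}
c \leftrightarrow e = \text{True} \leftrightarrow \text{False} = \text{False}
c \leftrightarrow (c \leftrightarrow e) = \text{True} \leftrightarrow \text{False} = \text{False}
((d \oplus e) \oplus (e \oplus d)) \oplus (c \leftrightarrow (c \leftrightarrow e)) = \text{False} \oplus \text{False} = \text{False}
((((e \oplus c) \oplus c) \oplus (d \oplus (e \oplus d))) \to \lnot (d \oplus c)) \oplus (((d \oplus e) \oplus (e \oplus d)) \oplus (c \leftrightarrow (c \leftrightarrow e))) = \text{True} \oplus \text{False} = \text{True}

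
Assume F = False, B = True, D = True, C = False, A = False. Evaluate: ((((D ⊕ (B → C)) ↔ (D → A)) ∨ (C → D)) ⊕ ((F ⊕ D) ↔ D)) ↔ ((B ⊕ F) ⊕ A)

B → C = True → False = False
D ⊕ (B → C) = True ⊕ False = True
D → A = True → False = False
(D ⊕ (B → C)) ↔ (D → A) = True ↔ False = False
C → D = False → True = True
((D ⊕ (B → C)) ↔ (D → A)) ∨ (C → D) = False ∨ True = True
F ⊕ D = False ⊕ True = True
(F ⊕ D) ↔ D = True ↔ True = True
(((D ⊕ (B → C)) ↔ (D → A)) ∨ (C → D)) ⊕ ((F ⊕ D) ↔ D) = True ⊕ True = False
B ⊕ F = True ⊕ False = True
(B ⊕ F) ⊕ A = True ⊕ False = True
((((D ⊕ (B → C)) ↔ (D → A)) ∨ (C → D)) ⊕ ((F ⊕ D) ↔ D)) ↔ ((B ⊕ F) ⊕ A) = False ↔ True = False

False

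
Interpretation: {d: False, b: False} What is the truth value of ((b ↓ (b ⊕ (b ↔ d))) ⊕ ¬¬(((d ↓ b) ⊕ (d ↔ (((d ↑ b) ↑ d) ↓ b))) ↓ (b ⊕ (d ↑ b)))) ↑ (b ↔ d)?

True

b ↔ d = False ↔ False = True
b ⊕ (b ↔ d) = False ⊕ True = True
b ↓ (b ⊕ (b ↔ d)) = False ↓ True = False
d ↓ b = False ↓ False = True
d ↑ b = False ↑ False = True
(d ↑ b) ↑ d = True ↑ False = True
((d ↑ b) ↑ d) ↓ b = True ↓ False = False
d ↔ (((d ↑ b) ↑ d) ↓ b) = False ↔ False = True
(d ↓ b) ⊕ (d ↔ (((d ↑ b) ↑ d) ↓ b)) = True ⊕ True = False
d ↑ b = False ↑ False = True
b ⊕ (d ↑ b) = False ⊕ True = True
((d ↓ b) ⊕ (d ↔ (((d ↑ b) ↑ d) ↓ b))) ↓ (b ⊕ (d ↑ b)) = False ↓ True = False
¬(((d ↓ b) ⊕ (d ↔ (((d ↑ b) ↑ d) ↓ b))) ↓ (b ⊕ (d ↑ b))) = ¬False = True
¬¬(((d ↓ b) ⊕ (d ↔ (((d ↑ b) ↑ d) ↓ b))) ↓ (b ⊕ (d ↑ b))) = ¬True = False
(b ↓ (b ⊕ (b ↔ d))) ⊕ ¬¬(((d ↓ b) ⊕ (d ↔ (((d ↑ b) ↑ d) ↓ b))) ↓ (b ⊕ (d ↑ b))) = False ⊕ False = False
b ↔ d = False ↔ False = True
((b ↓ (b ⊕ (b ↔ d))) ⊕ ¬¬(((d ↓ b) ⊕ (d ↔ (((d ↑ b) ↑ d) ↓ b))) ↓ (b ⊕ (d ↑ b)))) ↑ (b ↔ d) = False ↑ True = True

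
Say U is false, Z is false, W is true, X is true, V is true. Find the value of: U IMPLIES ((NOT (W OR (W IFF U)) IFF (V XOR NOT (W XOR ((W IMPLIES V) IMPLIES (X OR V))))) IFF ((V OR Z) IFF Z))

T

W IFF U = T IFF F = F
W OR (W IFF U) = T OR F = T
NOT (W OR (W IFF U)) = NOT T = F
W IMPLIES V = T IMPLIES T = T
X OR V = T OR T = T
(W IMPLIES V) IMPLIES (X OR V) = T IMPLIES T = T
W XOR ((W IMPLIES V) IMPLIES (X OR V)) = T XOR T = F
NOT (W XOR ((W IMPLIES V) IMPLIES (X OR V))) = NOT F = T
V XOR NOT (W XOR ((W IMPLIES V) IMPLIES (X OR V))) = T XOR T = F
NOT (W OR (W IFF U)) IFF (V XOR NOT (W XOR ((W IMPLIES V) IMPLIES (X OR V)))) = F IFF F = T
V OR Z = T OR F = T
(V OR Z) IFF Z = T IFF F = F
(NOT (W OR (W IFF U)) IFF (V XOR NOT (W XOR ((W IMPLIES V) IMPLIES (X OR V))))) IFF ((V OR Z) IFF Z) = T IFF F = F
U IMPLIES ((NOT (W OR (W IFF U)) IFF (V XOR NOT (W XOR ((W IMPLIES V) IMPLIES (X OR V))))) IFF ((V OR Z) IFF Z)) = F IMPLIES F = T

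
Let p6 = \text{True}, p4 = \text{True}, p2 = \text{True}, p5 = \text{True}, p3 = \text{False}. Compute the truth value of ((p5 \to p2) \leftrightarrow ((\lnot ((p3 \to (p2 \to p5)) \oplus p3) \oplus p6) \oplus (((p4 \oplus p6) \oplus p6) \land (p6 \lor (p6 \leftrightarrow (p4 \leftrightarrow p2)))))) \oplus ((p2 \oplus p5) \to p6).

\text{True}

p5 \to p2 = \text{True} \to \text{True} = \text{True}
p2 \to p5 = \text{True} \to \text{True} = \text{True}
p3 \to (p2 \to p5) = \text{False} \to \text{True} = \text{True}
(p3 \to (p2 \to p5)) \oplus p3 = \text{True} \oplus \text{False} = \text{True}
\lnot ((p3 \to (p2 \to p5)) \oplus p3) = \lnot \text{True} = \text{False}
\lnot ((p3 \to (p2 \to p5)) \oplus p3) \oplus p6 = \text{False} \oplus \text{True} = \text{True}
p4 \oplus p6 = \text{True} \oplus \text{True} = \text{False}
(p4 \oplus p6) \oplus p6 = \text{False} \oplus \text{True} = \text{True}
p4 \leftrightarrow p2 = \text{True} \leftrightarrow \text{True} = \text{True}
p6 \leftrightarrow (p4 \leftrightarrow p2) = \text{True} \leftrightarrow \text{True} = \text{True}
p6 \lor (p6 \leftrightarrow (p4 \leftrightarrow p2)) = \text{True} \lor \text{True} = \text{True}
((p4 \oplus p6) \oplus p6) \land (p6 \lor (p6 \leftrightarrow (p4 \leftrightarrow p2))) = \text{True} \land \text{True} = \text{True}
(\lnot ((p3 \to (p2 \to p5)) \oplus p3) \oplus p6) \oplus (((p4 \oplus p6) \oplus p6) \land (p6 \lor (p6 \leftrightarrow (p4 \leftrightarrow p2)))) = \text{True} \oplus \text{True} = \text{False}
(p5 \to p2) \leftrightarrow ((\lnot ((p3 \to (p2 \to p5)) \oplus p3) \oplus p6) \oplus (((p4 \oplus p6) \oplus p6) \land (p6 \lor (p6 \leftrightarrow (p4 \leftrightarrow p2))))) = \text{True} \leftrightarrow \text{False} = \text{False}
p2 \oplus p5 = \text{True} \oplus \text{True} = \text{False}
(p2 \oplus p5) \to p6 = \text{False} \to \text{True} = \text{True}
((p5 \to p2) \leftrightarrow ((\lnot ((p3 \to (p2 \to p5)) \oplus p3) \oplus p6) \oplus (((p4 \oplus p6) \oplus p6) \land (p6 \lor (p6 \leftrightarrow (p4 \leftrightarrow p2)))))) \oplus ((p2 \oplus p5) \to p6) = \text{False} \oplus \text{True} = \text{True}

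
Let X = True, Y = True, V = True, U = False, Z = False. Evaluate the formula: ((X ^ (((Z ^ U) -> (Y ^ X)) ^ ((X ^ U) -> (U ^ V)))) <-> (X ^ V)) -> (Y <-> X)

True

Z ^ U = False ^ False = False
Y ^ X = True ^ True = False
(Z ^ U) -> (Y ^ X) = False -> False = True
X ^ U = True ^ False = True
U ^ V = False ^ True = True
(X ^ U) -> (U ^ V) = True -> True = True
((Z ^ U) -> (Y ^ X)) ^ ((X ^ U) -> (U ^ V)) = True ^ True = False
X ^ (((Z ^ U) -> (Y ^ X)) ^ ((X ^ U) -> (U ^ V))) = True ^ False = True
X ^ V = True ^ True = False
(X ^ (((Z ^ U) -> (Y ^ X)) ^ ((X ^ U) -> (U ^ V)))) <-> (X ^ V) = True <-> False = False
Y <-> X = True <-> True = True
((X ^ (((Z ^ U) -> (Y ^ X)) ^ ((X ^ U) -> (U ^ V)))) <-> (X ^ V)) -> (Y <-> X) = False -> True = True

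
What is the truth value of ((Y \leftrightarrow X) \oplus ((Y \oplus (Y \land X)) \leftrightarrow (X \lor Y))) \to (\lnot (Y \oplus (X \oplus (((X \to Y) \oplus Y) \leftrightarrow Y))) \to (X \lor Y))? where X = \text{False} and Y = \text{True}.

\text{True}

Y \leftrightarrow X = \text{True} \leftrightarrow \text{False} = \text{False}
Y \land X = \text{True} \land \text{False} = \text{False}
Y \oplus (Y \land X) = \text{True} \oplus \text{False} = \text{True}
X \lor Y = \text{False} \lor \text{True} = \text{True}
(Y \oplus (Y \land X)) \leftrightarrow (X \lor Y) = \text{True} \leftrightarrow \text{True} = \text{True}
(Y \leftrightarrow X) \oplus ((Y \oplus (Y \land X)) \leftrightarrow (X \lor Y)) = \text{False} \oplus \text{True} = \text{True}
X \to Y = \text{False} \to \text{True} = \text{True}
(X \to Y) \oplus Y = \text{True} \oplus \text{True} = \text{False}
((X \to Y) \oplus Y) \leftrightarrow Y = \text{False} \leftrightarrow \text{True} = \text{False}
X \oplus (((X \to Y) \oplus Y) \leftrightarrow Y) = \text{False} \oplus \text{False} = \text{False}
Y \oplus (X \oplus (((X \to Y) \oplus Y) \leftrightarrow Y)) = \text{True} \oplus \text{False} = \text{True}
\lnot (Y \oplus (X \oplus (((X \to Y) \oplus Y) \leftrightarrow Y))) = \lnot \text{True} = \text{False}
X \lor Y = \text{False} \lor \text{True} = \text{True}
\lnot (Y \oplus (X \oplus (((X \to Y) \oplus Y) \leftrightarrow Y))) \to (X \lor Y) = \text{False} \to \text{True} = \text{True}
((Y \leftrightarrow X) \oplus ((Y \oplus (Y \land X)) \leftrightarrow (X \lor Y))) \to (\lnot (Y \oplus (X \oplus (((X \to Y) \oplus Y) \leftrightarrow Y))) \to (X \lor Y)) = \text{True} \to \text{True} = \text{True}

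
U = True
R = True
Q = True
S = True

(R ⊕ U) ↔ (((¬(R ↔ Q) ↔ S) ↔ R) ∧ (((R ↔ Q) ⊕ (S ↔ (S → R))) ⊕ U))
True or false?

True

Substituting U=True, R=True, Q=True, S=True:
R ⊕ U = True ⊕ True = False
R ↔ Q = True ↔ True = True
¬(R ↔ Q) = ¬True = False
¬(R ↔ Q) ↔ S = False ↔ True = False
(¬(R ↔ Q) ↔ S) ↔ R = False ↔ True = False
R ↔ Q = True ↔ True = True
S → R = True → True = True
S ↔ (S → R) = True ↔ True = True
(R ↔ Q) ⊕ (S ↔ (S → R)) = True ⊕ True = False
((R ↔ Q) ⊕ (S ↔ (S → R))) ⊕ U = False ⊕ True = True
((¬(R ↔ Q) ↔ S) ↔ R) ∧ (((R ↔ Q) ⊕ (S ↔ (S → R))) ⊕ U) = False ∧ True = False
(R ⊕ U) ↔ (((¬(R ↔ Q) ↔ S) ↔ R) ∧ (((R ↔ Q) ⊕ (S ↔ (S → R))) ⊕ U)) = False ↔ False = True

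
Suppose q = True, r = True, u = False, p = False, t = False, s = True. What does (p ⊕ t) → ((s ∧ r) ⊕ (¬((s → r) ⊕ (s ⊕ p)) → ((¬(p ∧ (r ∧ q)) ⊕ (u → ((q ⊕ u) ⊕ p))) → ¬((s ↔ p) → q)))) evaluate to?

True

Substituting q=True, r=True, u=False, p=False, t=False, s=True:
p ⊕ t = False ⊕ False = False
s ∧ r = True ∧ True = True
s → r = True → True = True
s ⊕ p = True ⊕ False = True
(s → r) ⊕ (s ⊕ p) = True ⊕ True = False
¬((s → r) ⊕ (s ⊕ p)) = ¬False = True
r ∧ q = True ∧ True = True
p ∧ (r ∧ q) = False ∧ True = False
¬(p ∧ (r ∧ q)) = ¬False = True
q ⊕ u = True ⊕ False = True
(q ⊕ u) ⊕ p = True ⊕ False = True
u → ((q ⊕ u) ⊕ p) = False → True = True
¬(p ∧ (r ∧ q)) ⊕ (u → ((q ⊕ u) ⊕ p)) = True ⊕ True = False
s ↔ p = True ↔ False = False
(s ↔ p) → q = False → True = True
¬((s ↔ p) → q) = ¬True = False
(¬(p ∧ (r ∧ q)) ⊕ (u → ((q ⊕ u) ⊕ p))) → ¬((s ↔ p) → q) = False → False = True
¬((s → r) ⊕ (s ⊕ p)) → ((¬(p ∧ (r ∧ q)) ⊕ (u → ((q ⊕ u) ⊕ p))) → ¬((s ↔ p) → q)) = True → True = True
(s ∧ r) ⊕ (¬((s → r) ⊕ (s ⊕ p)) → ((¬(p ∧ (r ∧ q)) ⊕ (u → ((q ⊕ u) ⊕ p))) → ¬((s ↔ p) → q))) = True ⊕ True = False
(p ⊕ t) → ((s ∧ r) ⊕ (¬((s → r) ⊕ (s ⊕ p)) → ((¬(p ∧ (r ∧ q)) ⊕ (u → ((q ⊕ u) ⊕ p))) → ¬((s ↔ p) → q)))) = False → False = True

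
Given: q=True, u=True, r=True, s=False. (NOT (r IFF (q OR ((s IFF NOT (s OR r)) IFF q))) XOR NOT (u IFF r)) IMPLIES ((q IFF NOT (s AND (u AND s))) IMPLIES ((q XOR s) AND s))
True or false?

True

s OR r = False OR True = True
NOT (s OR r) = NOT True = False
s IFF NOT (s OR r) = False IFF False = True
(s IFF NOT (s OR r)) IFF q = True IFF True = True
q OR ((s IFF NOT (s OR r)) IFF q) = True OR True = True
r IFF (q OR ((s IFF NOT (s OR r)) IFF q)) = True IFF True = True
NOT (r IFF (q OR ((s IFF NOT (s OR r)) IFF q))) = NOT True = False
u IFF r = True IFF True = True
NOT (u IFF r) = NOT True = False
NOT (r IFF (q OR ((s IFF NOT (s OR r)) IFF q))) XOR NOT (u IFF r) = False XOR False = False
u AND s = True AND False = False
s AND (u AND s) = False AND False = False
NOT (s AND (u AND s)) = NOT False = True
q IFF NOT (s AND (u AND s)) = True IFF True = True
q XOR s = True XOR False = True
(q XOR s) AND s = True AND False = False
(q IFF NOT (s AND (u AND s))) IMPLIES ((q XOR s) AND s) = True IMPLIES False = False
(NOT (r IFF (q OR ((s IFF NOT (s OR r)) IFF q))) XOR NOT (u IFF r)) IMPLIES ((q IFF NOT (s AND (u AND s))) IMPLIES ((q XOR s) AND s)) = False IMPLIES False = True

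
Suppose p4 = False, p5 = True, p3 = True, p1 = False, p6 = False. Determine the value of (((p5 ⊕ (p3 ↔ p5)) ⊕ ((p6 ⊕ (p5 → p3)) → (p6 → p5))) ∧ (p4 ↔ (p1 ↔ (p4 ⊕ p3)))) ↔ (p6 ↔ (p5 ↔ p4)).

True

p3 ↔ p5 = True ↔ True = True
p5 ⊕ (p3 ↔ p5) = True ⊕ True = False
p5 → p3 = True → True = True
p6 ⊕ (p5 → p3) = False ⊕ True = True
p6 → p5 = False → True = True
(p6 ⊕ (p5 → p3)) → (p6 → p5) = True → True = True
(p5 ⊕ (p3 ↔ p5)) ⊕ ((p6 ⊕ (p5 → p3)) → (p6 → p5)) = False ⊕ True = True
p4 ⊕ p3 = False ⊕ True = True
p1 ↔ (p4 ⊕ p3) = False ↔ True = False
p4 ↔ (p1 ↔ (p4 ⊕ p3)) = False ↔ False = True
((p5 ⊕ (p3 ↔ p5)) ⊕ ((p6 ⊕ (p5 → p3)) → (p6 → p5))) ∧ (p4 ↔ (p1 ↔ (p4 ⊕ p3))) = True ∧ True = True
p5 ↔ p4 = True ↔ False = False
p6 ↔ (p5 ↔ p4) = False ↔ False = True
(((p5 ⊕ (p3 ↔ p5)) ⊕ ((p6 ⊕ (p5 → p3)) → (p6 → p5))) ∧ (p4 ↔ (p1 ↔ (p4 ⊕ p3)))) ↔ (p6 ↔ (p5 ↔ p4)) = True ↔ True = True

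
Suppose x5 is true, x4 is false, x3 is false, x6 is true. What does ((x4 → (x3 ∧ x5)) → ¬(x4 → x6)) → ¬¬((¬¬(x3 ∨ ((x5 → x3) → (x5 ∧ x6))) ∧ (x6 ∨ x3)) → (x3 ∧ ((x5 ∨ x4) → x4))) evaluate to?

True

Substituting x5=True, x4=False, x3=False, x6=True:
x3 ∧ x5 = False ∧ True = False
x4 → (x3 ∧ x5) = False → False = True
x4 → x6 = False → True = True
¬(x4 → x6) = ¬True = False
(x4 → (x3 ∧ x5)) → ¬(x4 → x6) = True → False = False
x5 → x3 = True → False = False
x5 ∧ x6 = True ∧ True = True
(x5 → x3) → (x5 ∧ x6) = False → True = True
x3 ∨ ((x5 → x3) → (x5 ∧ x6)) = False ∨ True = True
¬(x3 ∨ ((x5 → x3) → (x5 ∧ x6))) = ¬True = False
¬¬(x3 ∨ ((x5 → x3) → (x5 ∧ x6))) = ¬False = True
x6 ∨ x3 = True ∨ False = True
¬¬(x3 ∨ ((x5 → x3) → (x5 ∧ x6))) ∧ (x6 ∨ x3) = True ∧ True = True
x5 ∨ x4 = True ∨ False = True
(x5 ∨ x4) → x4 = True → False = False
x3 ∧ ((x5 ∨ x4) → x4) = False ∧ False = False
(¬¬(x3 ∨ ((x5 → x3) → (x5 ∧ x6))) ∧ (x6 ∨ x3)) → (x3 ∧ ((x5 ∨ x4) → x4)) = True → False = False
¬((¬¬(x3 ∨ ((x5 → x3) → (x5 ∧ x6))) ∧ (x6 ∨ x3)) → (x3 ∧ ((x5 ∨ x4) → x4))) = ¬False = True
¬¬((¬¬(x3 ∨ ((x5 → x3) → (x5 ∧ x6))) ∧ (x6 ∨ x3)) → (x3 ∧ ((x5 ∨ x4) → x4))) = ¬True = False
((x4 → (x3 ∧ x5)) → ¬(x4 → x6)) → ¬¬((¬¬(x3 ∨ ((x5 → x3) → (x5 ∧ x6))) ∧ (x6 ∨ x3)) → (x3 ∧ ((x5 ∨ x4) → x4))) = False → False = True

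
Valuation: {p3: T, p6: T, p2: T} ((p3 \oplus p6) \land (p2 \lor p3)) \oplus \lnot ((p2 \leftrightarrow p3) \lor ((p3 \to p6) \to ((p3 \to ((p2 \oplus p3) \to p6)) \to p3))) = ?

p3 \oplus p6 = T \oplus T = F
p2 \lor p3 = T \lor T = T
(p3 \oplus p6) \land (p2 \lor p3) = F \land T = F
p2 \leftrightarrow p3 = T \leftrightarrow T = T
p3 \to p6 = T \to T = T
p2 \oplus p3 = T \oplus T = F
(p2 \oplus p3) \to p6 = F \to T = T
p3 \to ((p2 \oplus p3) \to p6) = T \to T = T
(p3 \to ((p2 \oplus p3) \to p6)) \to p3 = T \to T = T
(p3 \to p6) \to ((p3 \to ((p2 \oplus p3) \to p6)) \to p3) = T \to T = T
(p2 \leftrightarrow p3) \lor ((p3 \to p6) \to ((p3 \to ((p2 \oplus p3) \to p6)) \to p3)) = T \lor T = T
\lnot ((p2 \leftrightarrow p3) \lor ((p3 \to p6) \to ((p3 \to ((p2 \oplus p3) \to p6)) \to p3))) = \lnot T = F
((p3 \oplus p6) \land (p2 \lor p3)) \oplus \lnot ((p2 \leftrightarrow p3) \lor ((p3 \to p6) \to ((p3 \to ((p2 \oplus p3) \to p6)) \to p3))) = F \oplus F = F

F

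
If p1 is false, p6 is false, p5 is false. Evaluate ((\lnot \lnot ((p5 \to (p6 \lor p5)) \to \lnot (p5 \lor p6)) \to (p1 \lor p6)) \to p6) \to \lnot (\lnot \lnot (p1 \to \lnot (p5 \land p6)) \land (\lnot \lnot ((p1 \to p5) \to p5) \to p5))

\text{False}

Substituting p1=\text{False}, p6=\text{False}, p5=\text{False}:
p6 \lor p5 = \text{False} \lor \text{False} = \text{False}
p5 \to (p6 \lor p5) = \text{False} \to \text{False} = \text{True}
p5 \lor p6 = \text{False} \lor \text{False} = \text{False}
\lnot (p5 \lor p6) = \lnot \text{False} = \text{True}
(p5 \to (p6 \lor p5)) \to \lnot (p5 \lor p6) = \text{True} \to \text{True} = \text{True}
\lnot ((p5 \to (p6 \lor p5)) \to \lnot (p5 \lor p6)) = \lnot \text{True} = \text{False}
\lnot \lnot ((p5 \to (p6 \lor p5)) \to \lnot (p5 \lor p6)) = \lnot \text{False} = \text{True}
p1 \lor p6 = \text{False} \lor \text{False} = \text{False}
\lnot \lnot ((p5 \to (p6 \lor p5)) \to \lnot (p5 \lor p6)) \to (p1 \lor p6) = \text{True} \to \text{False} = \text{False}
(\lnot \lnot ((p5 \to (p6 \lor p5)) \to \lnot (p5 \lor p6)) \to (p1 \lor p6)) \to p6 = \text{False} \to \text{False} = \text{True}
p5 \land p6 = \text{False} \land \text{False} = \text{False}
\lnot (p5 \land p6) = \lnot \text{False} = \text{True}
p1 \to \lnot (p5 \land p6) = \text{False} \to \text{True} = \text{True}
\lnot (p1 \to \lnot (p5 \land p6)) = \lnot \text{True} = \text{False}
\lnot \lnot (p1 \to \lnot (p5 \land p6)) = \lnot \text{False} = \text{True}
p1 \to p5 = \text{False} \to \text{False} = \text{True}
(p1 \to p5) \to p5 = \text{True} \to \text{False} = \text{False}
\lnot ((p1 \to p5) \to p5) = \lnot \text{False} = \text{True}
\lnot \lnot ((p1 \to p5) \to p5) = \lnot \text{True} = \text{False}
\lnot \lnot ((p1 \to p5) \to p5) \to p5 = \text{False} \to \text{False} = \text{True}
\lnot \lnot (p1 \to \lnot (p5 \land p6)) \land (\lnot \lnot ((p1 \to p5) \to p5) \to p5) = \text{True} \land \text{True} = \text{True}
\lnot (\lnot \lnot (p1 \to \lnot (p5 \land p6)) \land (\lnot \lnot ((p1 \to p5) \to p5) \to p5)) = \lnot \text{True} = \text{False}
((\lnot \lnot ((p5 \to (p6 \lor p5)) \to \lnot (p5 \lor p6)) \to (p1 \lor p6)) \to p6) \to \lnot (\lnot \lnot (p1 \to \lnot (p5 \land p6)) \land (\lnot \lnot ((p1 \to p5) \to p5) \to p5)) = \text{True} \to \text{False} = \text{False}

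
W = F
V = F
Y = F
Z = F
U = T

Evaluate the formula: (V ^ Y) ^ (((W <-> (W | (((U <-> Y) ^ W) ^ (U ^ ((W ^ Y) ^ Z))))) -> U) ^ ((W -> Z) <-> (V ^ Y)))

V ^ Y = F ^ F = F
U <-> Y = T <-> F = F
(U <-> Y) ^ W = F ^ F = F
W ^ Y = F ^ F = F
(W ^ Y) ^ Z = F ^ F = F
U ^ ((W ^ Y) ^ Z) = T ^ F = T
((U <-> Y) ^ W) ^ (U ^ ((W ^ Y) ^ Z)) = F ^ T = T
W | (((U <-> Y) ^ W) ^ (U ^ ((W ^ Y) ^ Z))) = F | T = T
W <-> (W | (((U <-> Y) ^ W) ^ (U ^ ((W ^ Y) ^ Z)))) = F <-> T = F
(W <-> (W | (((U <-> Y) ^ W) ^ (U ^ ((W ^ Y) ^ Z))))) -> U = F -> T = T
W -> Z = F -> F = T
V ^ Y = F ^ F = F
(W -> Z) <-> (V ^ Y) = T <-> F = F
((W <-> (W | (((U <-> Y) ^ W) ^ (U ^ ((W ^ Y) ^ Z))))) -> U) ^ ((W -> Z) <-> (V ^ Y)) = T ^ F = T
(V ^ Y) ^ (((W <-> (W | (((U <-> Y) ^ W) ^ (U ^ ((W ^ Y) ^ Z))))) -> U) ^ ((W -> Z) <-> (V ^ Y))) = F ^ T = T

T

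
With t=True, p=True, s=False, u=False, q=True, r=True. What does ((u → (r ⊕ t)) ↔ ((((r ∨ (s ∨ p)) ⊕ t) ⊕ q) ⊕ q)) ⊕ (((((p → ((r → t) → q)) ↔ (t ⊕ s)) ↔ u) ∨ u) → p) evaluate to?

r ⊕ t = True ⊕ True = False
u → (r ⊕ t) = False → False = True
s ∨ p = False ∨ True = True
r ∨ (s ∨ p) = True ∨ True = True
(r ∨ (s ∨ p)) ⊕ t = True ⊕ True = False
((r ∨ (s ∨ p)) ⊕ t) ⊕ q = False ⊕ True = True
(((r ∨ (s ∨ p)) ⊕ t) ⊕ q) ⊕ q = True ⊕ True = False
(u → (r ⊕ t)) ↔ ((((r ∨ (s ∨ p)) ⊕ t) ⊕ q) ⊕ q) = True ↔ False = False
r → t = True → True = True
(r → t) → q = True → True = True
p → ((r → t) → q) = True → True = True
t ⊕ s = True ⊕ False = True
(p → ((r → t) → q)) ↔ (t ⊕ s) = True ↔ True = True
((p → ((r → t) → q)) ↔ (t ⊕ s)) ↔ u = True ↔ False = False
(((p → ((r → t) → q)) ↔ (t ⊕ s)) ↔ u) ∨ u = False ∨ False = False
((((p → ((r → t) → q)) ↔ (t ⊕ s)) ↔ u) ∨ u) → p = False → True = True
((u → (r ⊕ t)) ↔ ((((r ∨ (s ∨ p)) ⊕ t) ⊕ q) ⊕ q)) ⊕ (((((p → ((r → t) → q)) ↔ (t ⊕ s)) ↔ u) ∨ u) → p) = False ⊕ True = True

True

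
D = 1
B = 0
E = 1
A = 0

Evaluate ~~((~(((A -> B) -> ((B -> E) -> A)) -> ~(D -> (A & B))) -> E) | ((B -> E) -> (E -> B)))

1

A -> B = 0 -> 0 = 1
B -> E = 0 -> 1 = 1
(B -> E) -> A = 1 -> 0 = 0
(A -> B) -> ((B -> E) -> A) = 1 -> 0 = 0
A & B = 0 & 0 = 0
D -> (A & B) = 1 -> 0 = 0
~(D -> (A & B)) = ~0 = 1
((A -> B) -> ((B -> E) -> A)) -> ~(D -> (A & B)) = 0 -> 1 = 1
~(((A -> B) -> ((B -> E) -> A)) -> ~(D -> (A & B))) = ~1 = 0
~(((A -> B) -> ((B -> E) -> A)) -> ~(D -> (A & B))) -> E = 0 -> 1 = 1
B -> E = 0 -> 1 = 1
E -> B = 1 -> 0 = 0
(B -> E) -> (E -> B) = 1 -> 0 = 0
(~(((A -> B) -> ((B -> E) -> A)) -> ~(D -> (A & B))) -> E) | ((B -> E) -> (E -> B)) = 1 | 0 = 1
~((~(((A -> B) -> ((B -> E) -> A)) -> ~(D -> (A & B))) -> E) | ((B -> E) -> (E -> B))) = ~1 = 0
~~((~(((A -> B) -> ((B -> E) -> A)) -> ~(D -> (A & B))) -> E) | ((B -> E) -> (E -> B))) = ~0 = 1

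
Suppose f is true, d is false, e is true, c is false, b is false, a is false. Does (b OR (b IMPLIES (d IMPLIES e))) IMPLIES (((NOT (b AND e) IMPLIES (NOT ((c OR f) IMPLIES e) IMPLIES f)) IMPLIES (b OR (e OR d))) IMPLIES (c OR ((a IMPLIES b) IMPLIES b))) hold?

d IMPLIES e = false IMPLIES true = true
b IMPLIES (d IMPLIES e) = false IMPLIES true = true
b OR (b IMPLIES (d IMPLIES e)) = false OR true = true
b AND e = false AND true = false
NOT (b AND e) = NOT false = true
c OR f = false OR true = true
(c OR f) IMPLIES e = true IMPLIES true = true
NOT ((c OR f) IMPLIES e) = NOT true = false
NOT ((c OR f) IMPLIES e) IMPLIES f = false IMPLIES true = true
NOT (b AND e) IMPLIES (NOT ((c OR f) IMPLIES e) IMPLIES f) = true IMPLIES true = true
e OR d = true OR false = true
b OR (e OR d) = false OR true = true
(NOT (b AND e) IMPLIES (NOT ((c OR f) IMPLIES e) IMPLIES f)) IMPLIES (b OR (e OR d)) = true IMPLIES true = true
a IMPLIES b = false IMPLIES false = true
(a IMPLIES b) IMPLIES b = true IMPLIES false = false
c OR ((a IMPLIES b) IMPLIES b) = false OR false = false
((NOT (b AND e) IMPLIES (NOT ((c OR f) IMPLIES e) IMPLIES f)) IMPLIES (b OR (e OR d))) IMPLIES (c OR ((a IMPLIES b) IMPLIES b)) = true IMPLIES false = false
(b OR (b IMPLIES (d IMPLIES e))) IMPLIES (((NOT (b AND e) IMPLIES (NOT ((c OR f) IMPLIES e) IMPLIES f)) IMPLIES (b OR (e OR d))) IMPLIES (c OR ((a IMPLIES b) IMPLIES b))) = true IMPLIES false = false

false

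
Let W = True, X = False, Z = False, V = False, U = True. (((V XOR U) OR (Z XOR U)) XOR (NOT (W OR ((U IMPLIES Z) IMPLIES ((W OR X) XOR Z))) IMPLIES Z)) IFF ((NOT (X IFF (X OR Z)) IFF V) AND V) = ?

V XOR U = False XOR True = True
Z XOR U = False XOR True = True
(V XOR U) OR (Z XOR U) = True OR True = True
U IMPLIES Z = True IMPLIES False = False
W OR X = True OR False = True
(W OR X) XOR Z = True XOR False = True
(U IMPLIES Z) IMPLIES ((W OR X) XOR Z) = False IMPLIES True = True
W OR ((U IMPLIES Z) IMPLIES ((W OR X) XOR Z)) = True OR True = True
NOT (W OR ((U IMPLIES Z) IMPLIES ((W OR X) XOR Z))) = NOT True = False
NOT (W OR ((U IMPLIES Z) IMPLIES ((W OR X) XOR Z))) IMPLIES Z = False IMPLIES False = True
((V XOR U) OR (Z XOR U)) XOR (NOT (W OR ((U IMPLIES Z) IMPLIES ((W OR X) XOR Z))) IMPLIES Z) = True XOR True = False
X OR Z = False OR False = False
X IFF (X OR Z) = False IFF False = True
NOT (X IFF (X OR Z)) = NOT True = False
NOT (X IFF (X OR Z)) IFF V = False IFF False = True
(NOT (X IFF (X OR Z)) IFF V) AND V = True AND False = False
(((V XOR U) OR (Z XOR U)) XOR (NOT (W OR ((U IMPLIES Z) IMPLIES ((W OR X) XOR Z))) IMPLIES Z)) IFF ((NOT (X IFF (X OR Z)) IFF V) AND V) = False IFF False = True

True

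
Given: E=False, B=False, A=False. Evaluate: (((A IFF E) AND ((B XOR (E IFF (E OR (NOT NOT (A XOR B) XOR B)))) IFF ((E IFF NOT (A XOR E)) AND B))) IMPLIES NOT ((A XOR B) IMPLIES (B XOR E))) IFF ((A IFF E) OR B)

A IFF E = False IFF False = True
A XOR B = False XOR False = False
NOT (A XOR B) = NOT False = True
NOT NOT (A XOR B) = NOT True = False
NOT NOT (A XOR B) XOR B = False XOR False = False
E OR (NOT NOT (A XOR B) XOR B) = False OR False = False
E IFF (E OR (NOT NOT (A XOR B) XOR B)) = False IFF False = True
B XOR (E IFF (E OR (NOT NOT (A XOR B) XOR B))) = False XOR True = True
A XOR E = False XOR False = False
NOT (A XOR E) = NOT False = True
E IFF NOT (A XOR E) = False IFF True = False
(E IFF NOT (A XOR E)) AND B = False AND False = False
(B XOR (E IFF (E OR (NOT NOT (A XOR B) XOR B)))) IFF ((E IFF NOT (A XOR E)) AND B) = True IFF False = False
(A IFF E) AND ((B XOR (E IFF (E OR (NOT NOT (A XOR B) XOR B)))) IFF ((E IFF NOT (A XOR E)) AND B)) = True AND False = False
A XOR B = False XOR False = False
B XOR E = False XOR False = False
(A XOR B) IMPLIES (B XOR E) = False IMPLIES False = True
NOT ((A XOR B) IMPLIES (B XOR E)) = NOT True = False
((A IFF E) AND ((B XOR (E IFF (E OR (NOT NOT (A XOR B) XOR B)))) IFF ((E IFF NOT (A XOR E)) AND B))) IMPLIES NOT ((A XOR B) IMPLIES (B XOR E)) = False IMPLIES False = True
A IFF E = False IFF False = True
(A IFF E) OR B = True OR False = True
(((A IFF E) AND ((B XOR (E IFF (E OR (NOT NOT (A XOR B) XOR B)))) IFF ((E IFF NOT (A XOR E)) AND B))) IMPLIES NOT ((A XOR B) IMPLIES (B XOR E))) IFF ((A IFF E) OR B) = True IFF True = True

True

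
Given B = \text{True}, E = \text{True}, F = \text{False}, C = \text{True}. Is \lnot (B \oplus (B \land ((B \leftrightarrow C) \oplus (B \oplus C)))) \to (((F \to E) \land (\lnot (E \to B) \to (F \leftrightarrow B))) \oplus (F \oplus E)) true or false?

B \leftrightarrow C = \text{True} \leftrightarrow \text{True} = \text{True}
B \oplus C = \text{True} \oplus \text{True} = \text{False}
(B \leftrightarrow C) \oplus (B \oplus C) = \text{True} \oplus \text{False} = \text{True}
B \land ((B \leftrightarrow C) \oplus (B \oplus C)) = \text{True} \land \text{True} = \text{True}
B \oplus (B \land ((B \leftrightarrow C) \oplus (B \oplus C))) = \text{True} \oplus \text{True} = \text{False}
\lnot (B \oplus (B \land ((B \leftrightarrow C) \oplus (B \oplus C)))) = \lnot \text{False} = \text{True}
F \to E = \text{False} \to \text{True} = \text{True}
E \to B = \text{True} \to \text{True} = \text{True}
\lnot (E \to B) = \lnot \text{True} = \text{False}
F \leftrightarrow B = \text{False} \leftrightarrow \text{True} = \text{False}
\lnot (E \to B) \to (F \leftrightarrow B) = \text{False} \to \text{False} = \text{True}
(F \to E) \land (\lnot (E \to B) \to (F \leftrightarrow B)) = \text{True} \land \text{True} = \text{True}
F \oplus E = \text{False} \oplus \text{True} = \text{True}
((F \to E) \land (\lnot (E \to B) \to (F \leftrightarrow B))) \oplus (F \oplus E) = \text{True} \oplus \text{True} = \text{False}
\lnot (B \oplus (B \land ((B \leftrightarrow C) \oplus (B \oplus C)))) \to (((F \to E) \land (\lnot (E \to B) \to (F \leftrightarrow B))) \oplus (F \oplus E)) = \text{True} \to \text{False} = \text{False}

\text{False}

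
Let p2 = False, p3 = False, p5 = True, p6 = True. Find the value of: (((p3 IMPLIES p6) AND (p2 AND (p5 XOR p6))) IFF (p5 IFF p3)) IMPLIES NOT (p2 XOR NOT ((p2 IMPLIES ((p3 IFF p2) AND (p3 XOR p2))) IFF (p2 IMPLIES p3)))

True

p3 IMPLIES p6 = False IMPLIES True = True
p5 XOR p6 = True XOR True = False
p2 AND (p5 XOR p6) = False AND False = False
(p3 IMPLIES p6) AND (p2 AND (p5 XOR p6)) = True AND False = False
p5 IFF p3 = True IFF False = False
((p3 IMPLIES p6) AND (p2 AND (p5 XOR p6))) IFF (p5 IFF p3) = False IFF False = True
p3 IFF p2 = False IFF False = True
p3 XOR p2 = False XOR False = False
(p3 IFF p2) AND (p3 XOR p2) = True AND False = False
p2 IMPLIES ((p3 IFF p2) AND (p3 XOR p2)) = False IMPLIES False = True
p2 IMPLIES p3 = False IMPLIES False = True
(p2 IMPLIES ((p3 IFF p2) AND (p3 XOR p2))) IFF (p2 IMPLIES p3) = True IFF True = True
NOT ((p2 IMPLIES ((p3 IFF p2) AND (p3 XOR p2))) IFF (p2 IMPLIES p3)) = NOT True = False
p2 XOR NOT ((p2 IMPLIES ((p3 IFF p2) AND (p3 XOR p2))) IFF (p2 IMPLIES p3)) = False XOR False = False
NOT (p2 XOR NOT ((p2 IMPLIES ((p3 IFF p2) AND (p3 XOR p2))) IFF (p2 IMPLIES p3))) = NOT False = True
(((p3 IMPLIES p6) AND (p2 AND (p5 XOR p6))) IFF (p5 IFF p3)) IMPLIES NOT (p2 XOR NOT ((p2 IMPLIES ((p3 IFF p2) AND (p3 XOR p2))) IFF (p2 IMPLIES p3))) = True IMPLIES True = True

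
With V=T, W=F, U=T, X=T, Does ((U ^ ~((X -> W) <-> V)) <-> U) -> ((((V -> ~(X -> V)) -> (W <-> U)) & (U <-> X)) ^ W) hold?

X -> W = T -> F = F
(X -> W) <-> V = F <-> T = F
~((X -> W) <-> V) = ~F = T
U ^ ~((X -> W) <-> V) = T ^ T = F
(U ^ ~((X -> W) <-> V)) <-> U = F <-> T = F
X -> V = T -> T = T
~(X -> V) = ~T = F
V -> ~(X -> V) = T -> F = F
W <-> U = F <-> T = F
(V -> ~(X -> V)) -> (W <-> U) = F -> F = T
U <-> X = T <-> T = T
((V -> ~(X -> V)) -> (W <-> U)) & (U <-> X) = T & T = T
(((V -> ~(X -> V)) -> (W <-> U)) & (U <-> X)) ^ W = T ^ F = T
((U ^ ~((X -> W) <-> V)) <-> U) -> ((((V -> ~(X -> V)) -> (W <-> U)) & (U <-> X)) ^ W) = F -> T = T

T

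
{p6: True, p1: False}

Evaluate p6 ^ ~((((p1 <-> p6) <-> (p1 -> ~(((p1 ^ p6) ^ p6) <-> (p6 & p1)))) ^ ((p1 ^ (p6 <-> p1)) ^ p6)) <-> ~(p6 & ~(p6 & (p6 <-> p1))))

p1 <-> p6 = False <-> True = False
p1 ^ p6 = False ^ True = True
(p1 ^ p6) ^ p6 = True ^ True = False
p6 & p1 = True & False = False
((p1 ^ p6) ^ p6) <-> (p6 & p1) = False <-> False = True
~(((p1 ^ p6) ^ p6) <-> (p6 & p1)) = ~True = False
p1 -> ~(((p1 ^ p6) ^ p6) <-> (p6 & p1)) = False -> False = True
(p1 <-> p6) <-> (p1 -> ~(((p1 ^ p6) ^ p6) <-> (p6 & p1))) = False <-> True = False
p6 <-> p1 = True <-> False = False
p1 ^ (p6 <-> p1) = False ^ False = False
(p1 ^ (p6 <-> p1)) ^ p6 = False ^ True = True
((p1 <-> p6) <-> (p1 -> ~(((p1 ^ p6) ^ p6) <-> (p6 & p1)))) ^ ((p1 ^ (p6 <-> p1)) ^ p6) = False ^ True = True
p6 <-> p1 = True <-> False = False
p6 & (p6 <-> p1) = True & False = False
~(p6 & (p6 <-> p1)) = ~False = True
p6 & ~(p6 & (p6 <-> p1)) = True & True = True
~(p6 & ~(p6 & (p6 <-> p1))) = ~True = False
(((p1 <-> p6) <-> (p1 -> ~(((p1 ^ p6) ^ p6) <-> (p6 & p1)))) ^ ((p1 ^ (p6 <-> p1)) ^ p6)) <-> ~(p6 & ~(p6 & (p6 <-> p1))) = True <-> False = False
~((((p1 <-> p6) <-> (p1 -> ~(((p1 ^ p6) ^ p6) <-> (p6 & p1)))) ^ ((p1 ^ (p6 <-> p1)) ^ p6)) <-> ~(p6 & ~(p6 & (p6 <-> p1)))) = ~False = True
p6 ^ ~((((p1 <-> p6) <-> (p1 -> ~(((p1 ^ p6) ^ p6) <-> (p6 & p1)))) ^ ((p1 ^ (p6 <-> p1)) ^ p6)) <-> ~(p6 & ~(p6 & (p6 <-> p1)))) = True ^ True = False

False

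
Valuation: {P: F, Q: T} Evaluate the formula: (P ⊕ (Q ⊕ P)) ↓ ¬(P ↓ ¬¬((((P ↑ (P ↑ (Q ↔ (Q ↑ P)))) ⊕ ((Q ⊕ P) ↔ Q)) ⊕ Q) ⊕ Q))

F

Substituting P=F, Q=T:
Q ⊕ P = T ⊕ F = T
P ⊕ (Q ⊕ P) = F ⊕ T = T
Q ↑ P = T ↑ F = T
Q ↔ (Q ↑ P) = T ↔ T = T
P ↑ (Q ↔ (Q ↑ P)) = F ↑ T = T
P ↑ (P ↑ (Q ↔ (Q ↑ P))) = F ↑ T = T
Q ⊕ P = T ⊕ F = T
(Q ⊕ P) ↔ Q = T ↔ T = T
(P ↑ (P ↑ (Q ↔ (Q ↑ P)))) ⊕ ((Q ⊕ P) ↔ Q) = T ⊕ T = F
((P ↑ (P ↑ (Q ↔ (Q ↑ P)))) ⊕ ((Q ⊕ P) ↔ Q)) ⊕ Q = F ⊕ T = T
(((P ↑ (P ↑ (Q ↔ (Q ↑ P)))) ⊕ ((Q ⊕ P) ↔ Q)) ⊕ Q) ⊕ Q = T ⊕ T = F
¬((((P ↑ (P ↑ (Q ↔ (Q ↑ P)))) ⊕ ((Q ⊕ P) ↔ Q)) ⊕ Q) ⊕ Q) = ¬F = T
¬¬((((P ↑ (P ↑ (Q ↔ (Q ↑ P)))) ⊕ ((Q ⊕ P) ↔ Q)) ⊕ Q) ⊕ Q) = ¬T = F
P ↓ ¬¬((((P ↑ (P ↑ (Q ↔ (Q ↑ P)))) ⊕ ((Q ⊕ P) ↔ Q)) ⊕ Q) ⊕ Q) = F ↓ F = T
¬(P ↓ ¬¬((((P ↑ (P ↑ (Q ↔ (Q ↑ P)))) ⊕ ((Q ⊕ P) ↔ Q)) ⊕ Q) ⊕ Q)) = ¬T = F
(P ⊕ (Q ⊕ P)) ↓ ¬(P ↓ ¬¬((((P ↑ (P ↑ (Q ↔ (Q ↑ P)))) ⊕ ((Q ⊕ P) ↔ Q)) ⊕ Q) ⊕ Q)) = T ↓ F = F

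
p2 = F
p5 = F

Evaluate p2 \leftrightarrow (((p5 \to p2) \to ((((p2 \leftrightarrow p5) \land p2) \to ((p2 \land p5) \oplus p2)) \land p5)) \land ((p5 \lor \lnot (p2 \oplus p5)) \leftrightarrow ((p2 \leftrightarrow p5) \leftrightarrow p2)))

T

Substituting p2=F, p5=F:
p5 \to p2 = F \to F = T
p2 \leftrightarrow p5 = F \leftrightarrow F = T
(p2 \leftrightarrow p5) \land p2 = T \land F = F
p2 \land p5 = F \land F = F
(p2 \land p5) \oplus p2 = F \oplus F = F
((p2 \leftrightarrow p5) \land p2) \to ((p2 \land p5) \oplus p2) = F \to F = T
(((p2 \leftrightarrow p5) \land p2) \to ((p2 \land p5) \oplus p2)) \land p5 = T \land F = F
(p5 \to p2) \to ((((p2 \leftrightarrow p5) \land p2) \to ((p2 \land p5) \oplus p2)) \land p5) = T \to F = F
p2 \oplus p5 = F \oplus F = F
\lnot (p2 \oplus p5) = \lnot F = T
p5 \lor \lnot (p2 \oplus p5) = F \lor T = T
p2 \leftrightarrow p5 = F \leftrightarrow F = T
(p2 \leftrightarrow p5) \leftrightarrow p2 = T \leftrightarrow F = F
(p5 \lor \lnot (p2 \oplus p5)) \leftrightarrow ((p2 \leftrightarrow p5) \leftrightarrow p2) = T \leftrightarrow F = F
((p5 \to p2) \to ((((p2 \leftrightarrow p5) \land p2) \to ((p2 \land p5) \oplus p2)) \land p5)) \land ((p5 \lor \lnot (p2 \oplus p5)) \leftrightarrow ((p2 \leftrightarrow p5) \leftrightarrow p2)) = F \land F = F
p2 \leftrightarrow (((p5 \to p2) \to ((((p2 \leftrightarrow p5) \land p2) \to ((p2 \land p5) \oplus p2)) \land p5)) \land ((p5 \lor \lnot (p2 \oplus p5)) \leftrightarrow ((p2 \leftrightarrow p5) \leftrightarrow p2))) = F \leftrightarrow F = T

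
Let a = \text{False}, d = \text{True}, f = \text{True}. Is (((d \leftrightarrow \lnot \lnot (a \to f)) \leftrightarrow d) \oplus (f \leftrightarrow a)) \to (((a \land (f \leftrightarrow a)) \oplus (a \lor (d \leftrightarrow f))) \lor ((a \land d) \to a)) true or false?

\text{True}

Substituting a=\text{False}, d=\text{True}, f=\text{True}:
a \to f = \text{False} \to \text{True} = \text{True}
\lnot (a \to f) = \lnot \text{True} = \text{False}
\lnot \lnot (a \to f) = \lnot \text{False} = \text{True}
d \leftrightarrow \lnot \lnot (a \to f) = \text{True} \leftrightarrow \text{True} = \text{True}
(d \leftrightarrow \lnot \lnot (a \to f)) \leftrightarrow d = \text{True} \leftrightarrow \text{True} = \text{True}
f \leftrightarrow a = \text{True} \leftrightarrow \text{False} = \text{False}
((d \leftrightarrow \lnot \lnot (a \to f)) \leftrightarrow d) \oplus (f \leftrightarrow a) = \text{True} \oplus \text{False} = \text{True}
f \leftrightarrow a = \text{True} \leftrightarrow \text{False} = \text{False}
a \land (f \leftrightarrow a) = \text{False} \land \text{False} = \text{False}
d \leftrightarrow f = \text{True} \leftrightarrow \text{True} = \text{True}
a \lor (d \leftrightarrow f) = \text{False} \lor \text{True} = \text{True}
(a \land (f \leftrightarrow a)) \oplus (a \lor (d \leftrightarrow f)) = \text{False} \oplus \text{True} = \text{True}
a \land d = \text{False} \land \text{True} = \text{False}
(a \land d) \to a = \text{False} \to \text{False} = \text{True}
((a \land (f \leftrightarrow a)) \oplus (a \lor (d \leftrightarrow f))) \lor ((a \land d) \to a) = \text{True} \lor \text{True} = \text{True}
(((d \leftrightarrow \lnot \lnot (a \to f)) \leftrightarrow d) \oplus (f \leftrightarrow a)) \to (((a \land (f \leftrightarrow a)) \oplus (a \lor (d \leftrightarrow f))) \lor ((a \land d) \to a)) = \text{True} \to \text{True} = \text{True}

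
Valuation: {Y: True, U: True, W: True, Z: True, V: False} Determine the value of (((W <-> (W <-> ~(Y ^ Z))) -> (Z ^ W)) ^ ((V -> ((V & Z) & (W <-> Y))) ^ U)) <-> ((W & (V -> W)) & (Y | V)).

Y ^ Z = True ^ True = False
~(Y ^ Z) = ~False = True
W <-> ~(Y ^ Z) = True <-> True = True
W <-> (W <-> ~(Y ^ Z)) = True <-> True = True
Z ^ W = True ^ True = False
(W <-> (W <-> ~(Y ^ Z))) -> (Z ^ W) = True -> False = False
V & Z = False & True = False
W <-> Y = True <-> True = True
(V & Z) & (W <-> Y) = False & True = False
V -> ((V & Z) & (W <-> Y)) = False -> False = True
(V -> ((V & Z) & (W <-> Y))) ^ U = True ^ True = False
((W <-> (W <-> ~(Y ^ Z))) -> (Z ^ W)) ^ ((V -> ((V & Z) & (W <-> Y))) ^ U) = False ^ False = False
V -> W = False -> True = True
W & (V -> W) = True & True = True
Y | V = True | False = True
(W & (V -> W)) & (Y | V) = True & True = True
(((W <-> (W <-> ~(Y ^ Z))) -> (Z ^ W)) ^ ((V -> ((V & Z) & (W <-> Y))) ^ U)) <-> ((W & (V -> W)) & (Y | V)) = False <-> True = False

False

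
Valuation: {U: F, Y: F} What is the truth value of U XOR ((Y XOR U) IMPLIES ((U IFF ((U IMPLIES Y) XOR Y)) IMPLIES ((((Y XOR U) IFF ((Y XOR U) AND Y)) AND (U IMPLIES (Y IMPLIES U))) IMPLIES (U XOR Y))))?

T

Y XOR U = F XOR F = F
U IMPLIES Y = F IMPLIES F = T
(U IMPLIES Y) XOR Y = T XOR F = T
U IFF ((U IMPLIES Y) XOR Y) = F IFF T = F
Y XOR U = F XOR F = F
Y XOR U = F XOR F = F
(Y XOR U) AND Y = F AND F = F
(Y XOR U) IFF ((Y XOR U) AND Y) = F IFF F = T
Y IMPLIES U = F IMPLIES F = T
U IMPLIES (Y IMPLIES U) = F IMPLIES T = T
((Y XOR U) IFF ((Y XOR U) AND Y)) AND (U IMPLIES (Y IMPLIES U)) = T AND T = T
U XOR Y = F XOR F = F
(((Y XOR U) IFF ((Y XOR U) AND Y)) AND (U IMPLIES (Y IMPLIES U))) IMPLIES (U XOR Y) = T IMPLIES F = F
(U IFF ((U IMPLIES Y) XOR Y)) IMPLIES ((((Y XOR U) IFF ((Y XOR U) AND Y)) AND (U IMPLIES (Y IMPLIES U))) IMPLIES (U XOR Y)) = F IMPLIES F = T
(Y XOR U) IMPLIES ((U IFF ((U IMPLIES Y) XOR Y)) IMPLIES ((((Y XOR U) IFF ((Y XOR U) AND Y)) AND (U IMPLIES (Y IMPLIES U))) IMPLIES (U XOR Y))) = F IMPLIES T = T
U XOR ((Y XOR U) IMPLIES ((U IFF ((U IMPLIES Y) XOR Y)) IMPLIES ((((Y XOR U) IFF ((Y XOR U) AND Y)) AND (U IMPLIES (Y IMPLIES U))) IMPLIES (U XOR Y)))) = F XOR T = T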